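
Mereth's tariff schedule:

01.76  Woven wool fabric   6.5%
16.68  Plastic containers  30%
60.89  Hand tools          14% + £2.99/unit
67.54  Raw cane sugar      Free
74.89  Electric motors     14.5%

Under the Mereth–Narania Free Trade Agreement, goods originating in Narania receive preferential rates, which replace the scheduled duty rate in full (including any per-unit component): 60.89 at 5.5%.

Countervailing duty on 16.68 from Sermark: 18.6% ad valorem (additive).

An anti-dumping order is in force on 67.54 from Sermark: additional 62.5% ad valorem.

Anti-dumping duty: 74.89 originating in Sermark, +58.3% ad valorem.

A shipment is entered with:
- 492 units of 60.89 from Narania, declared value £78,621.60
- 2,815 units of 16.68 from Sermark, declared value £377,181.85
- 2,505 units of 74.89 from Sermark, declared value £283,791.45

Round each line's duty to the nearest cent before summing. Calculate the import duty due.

£394,234.75

Line 1 (60.89, Narania, 492 units, £78,621.60):
Base rate for 60.89 is 14% + £2.99/unit.
Origin Narania qualifies under the Mereth–Narania agreement and 60.89 is covered: preferential rate 5.5% applies instead.
Duty = £78,621.60 × 5.5% = £4,324.19.
Line 2 (16.68, Sermark, 2,815 units, £377,181.85):
Base rate for 16.68 is 30%.
Additional duty on 16.68 from Sermark: +18.6%. Applied ad valorem rate: 30% + 18.6% = 48.6%.
Duty = £377,181.85 × 48.6% = £183,310.38.
Line 3 (74.89, Sermark, 2,505 units, £283,791.45):
Base rate for 74.89 is 14.5%.
Additional duty on 74.89 from Sermark: +58.3%. Applied ad valorem rate: 14.5% + 58.3% = 72.8%.
Duty = £283,791.45 × 72.8% = £206,600.18.
Total = £4,324.19 + £183,310.38 + £206,600.18 = £394,234.75.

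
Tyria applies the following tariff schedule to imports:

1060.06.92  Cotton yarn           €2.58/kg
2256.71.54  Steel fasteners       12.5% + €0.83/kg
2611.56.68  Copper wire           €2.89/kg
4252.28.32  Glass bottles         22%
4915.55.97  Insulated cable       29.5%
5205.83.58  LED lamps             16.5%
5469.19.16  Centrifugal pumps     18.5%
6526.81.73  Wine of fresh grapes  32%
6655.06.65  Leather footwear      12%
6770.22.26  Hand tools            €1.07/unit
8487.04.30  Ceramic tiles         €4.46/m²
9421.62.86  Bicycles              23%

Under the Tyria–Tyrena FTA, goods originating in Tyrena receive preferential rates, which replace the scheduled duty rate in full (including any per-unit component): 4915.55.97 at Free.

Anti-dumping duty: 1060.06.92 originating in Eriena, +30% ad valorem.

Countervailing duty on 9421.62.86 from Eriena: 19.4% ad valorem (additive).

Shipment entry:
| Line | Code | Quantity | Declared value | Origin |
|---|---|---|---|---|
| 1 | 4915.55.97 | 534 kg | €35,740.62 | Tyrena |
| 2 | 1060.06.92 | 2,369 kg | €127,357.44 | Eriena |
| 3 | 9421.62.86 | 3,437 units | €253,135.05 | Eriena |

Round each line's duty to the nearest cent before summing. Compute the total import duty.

Line 1 (4915.55.97, Tyrena, 534 kg, €35,740.62):
Base rate for 4915.55.97 is 29.5%.
Origin Tyrena qualifies under the Tyria–Tyrena agreement and 4915.55.97 is covered: preferential rate Free applies instead.
Duty = €35,740.62 × 0% = €0.00.
Line 2 (1060.06.92, Eriena, 2,369 kg, €127,357.44):
Base rate for 1060.06.92 is €2.58/kg.
Additional duty on 1060.06.92 from Eriena: +30% ad valorem. Applied ad valorem rate = 30%.
Duty = €127,357.44 × 30% + 2,369 × €2.58 = €44,319.25.
Line 3 (9421.62.86, Eriena, 3,437 units, €253,135.05):
Base rate for 9421.62.86 is 23%.
Additional duty on 9421.62.86 from Eriena: +19.4%. Applied ad valorem rate: 23% + 19.4% = 42.4%.
Duty = €253,135.05 × 42.4% = €107,329.26.
Total = €0.00 + €44,319.25 + €107,329.26 = €151,648.51.

€151,648.51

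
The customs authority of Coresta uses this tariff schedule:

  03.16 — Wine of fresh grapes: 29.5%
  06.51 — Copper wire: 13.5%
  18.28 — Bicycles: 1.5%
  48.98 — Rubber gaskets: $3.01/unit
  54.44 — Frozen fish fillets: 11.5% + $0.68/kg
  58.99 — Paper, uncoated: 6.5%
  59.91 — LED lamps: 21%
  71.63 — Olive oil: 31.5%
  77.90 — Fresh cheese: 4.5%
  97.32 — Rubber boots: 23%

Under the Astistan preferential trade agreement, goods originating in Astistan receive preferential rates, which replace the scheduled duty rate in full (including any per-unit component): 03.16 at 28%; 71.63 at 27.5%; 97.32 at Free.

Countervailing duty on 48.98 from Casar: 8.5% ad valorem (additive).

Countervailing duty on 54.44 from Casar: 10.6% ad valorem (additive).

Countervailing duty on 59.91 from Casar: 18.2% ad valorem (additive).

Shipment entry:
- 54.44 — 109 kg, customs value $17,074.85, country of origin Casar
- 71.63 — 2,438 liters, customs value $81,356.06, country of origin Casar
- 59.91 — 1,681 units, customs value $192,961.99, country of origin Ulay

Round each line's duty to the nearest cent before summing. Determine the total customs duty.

$69,996.84

Line 1 (54.44, Casar, 109 kg, $17,074.85):
Base rate for 54.44 is 11.5% + $0.68/kg.
Additional duty on 54.44 from Casar: +10.6%. Applied ad valorem rate: 11.5% + 10.6% = 22.1%.
Duty = $17,074.85 × 22.1% + 109 × $0.68 = $3,847.66.
Line 2 (71.63, Casar, 2,438 liters, $81,356.06):
Base rate for 71.63 is 31.5%.
71.63 has an FTA preferential rate, but origin Casar is not Astistan; base rate stands.
Duty = $81,356.06 × 31.5% = $25,627.16.
Line 3 (59.91, Ulay, 1,681 units, $192,961.99):
Base rate for 59.91 is 21%.
The additional-duty order on 59.91 targets Casar, not Ulay; it does not apply.
Duty = $192,961.99 × 21% = $40,522.02.
Total = $3,847.66 + $25,627.16 + $40,522.02 = $69,996.84.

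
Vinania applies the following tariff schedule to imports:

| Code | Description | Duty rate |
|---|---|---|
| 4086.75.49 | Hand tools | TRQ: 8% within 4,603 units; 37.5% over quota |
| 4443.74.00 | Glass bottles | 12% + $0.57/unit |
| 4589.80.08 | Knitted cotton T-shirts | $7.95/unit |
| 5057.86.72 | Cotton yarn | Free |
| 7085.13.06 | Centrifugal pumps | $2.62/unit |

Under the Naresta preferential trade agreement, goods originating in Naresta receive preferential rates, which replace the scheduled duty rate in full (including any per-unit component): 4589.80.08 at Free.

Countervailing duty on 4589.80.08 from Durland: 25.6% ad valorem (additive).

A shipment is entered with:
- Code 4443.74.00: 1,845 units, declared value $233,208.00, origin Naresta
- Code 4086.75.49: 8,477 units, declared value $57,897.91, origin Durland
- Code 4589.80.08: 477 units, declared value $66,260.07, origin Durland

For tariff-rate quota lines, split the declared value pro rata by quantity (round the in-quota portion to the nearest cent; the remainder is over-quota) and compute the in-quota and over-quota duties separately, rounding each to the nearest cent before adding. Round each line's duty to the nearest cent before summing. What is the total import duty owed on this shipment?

Line 1 (4443.74.00, Naresta, 1,845 units, $233,208.00):
Base rate for 4443.74.00 is 12% + $0.57/unit.
Origin Naresta is the FTA partner but 4443.74.00 is not on the preference list; base rate stands.
Duty = $233,208.00 × 12% + 1,845 × $0.57 = $29,036.61.
Line 2 (4086.75.49, Durland, 8,477 units, $57,897.91):
Code 4086.75.49 is under a tariff-rate quota (threshold 4,603 units). In-quota: 4,603 units at 8%; over-quota: 3,874 units at 37.5%.
Pro-rata value split: in-quota = $57,897.91 × 4,603/8,477 = $31,438.49; over-quota = $57,897.91 − $31,438.49 = $26,459.42.
In-quota duty = $31,438.49 × 8% = $2,515.08. Over-quota duty = $26,459.42 × 37.5% = $9,922.28.
Line duty = $2,515.08 + $9,922.28 = $12,437.36.
Line 3 (4589.80.08, Durland, 477 units, $66,260.07):
Base rate for 4589.80.08 is $7.95/unit.
4589.80.08 has an FTA preferential rate, but origin Durland is not Naresta; base rate stands.
Additional duty on 4589.80.08 from Durland: +25.6% ad valorem. Applied ad valorem rate = 25.6%.
Duty = $66,260.07 × 25.6% + 477 × $7.95 = $20,754.73.
Total = $29,036.61 + $12,437.36 + $20,754.73 = $62,228.70.

$62,228.70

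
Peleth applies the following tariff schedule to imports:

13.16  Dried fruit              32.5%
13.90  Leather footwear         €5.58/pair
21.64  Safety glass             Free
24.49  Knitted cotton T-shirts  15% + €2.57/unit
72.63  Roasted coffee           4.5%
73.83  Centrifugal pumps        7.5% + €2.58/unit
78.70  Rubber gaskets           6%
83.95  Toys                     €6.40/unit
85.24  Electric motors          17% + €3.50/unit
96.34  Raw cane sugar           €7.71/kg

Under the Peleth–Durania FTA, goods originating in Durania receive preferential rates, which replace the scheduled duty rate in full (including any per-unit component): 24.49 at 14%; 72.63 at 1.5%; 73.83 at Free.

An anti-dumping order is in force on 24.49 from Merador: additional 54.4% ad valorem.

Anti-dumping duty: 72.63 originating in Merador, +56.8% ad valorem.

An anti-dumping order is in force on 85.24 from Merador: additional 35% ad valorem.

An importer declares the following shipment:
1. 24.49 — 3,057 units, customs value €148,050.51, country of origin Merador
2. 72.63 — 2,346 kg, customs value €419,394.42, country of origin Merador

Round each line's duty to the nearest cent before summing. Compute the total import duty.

€367,692.32

Line 1 (24.49, Merador, 3,057 units, €148,050.51):
Base rate for 24.49 is 15% + €2.57/unit.
24.49 has an FTA preferential rate, but origin Merador is not Durania; base rate stands.
Additional duty on 24.49 from Merador: +54.4%. Applied ad valorem rate: 15% + 54.4% = 69.4%.
Duty = €148,050.51 × 69.4% + 3,057 × €2.57 = €110,603.54.
Line 2 (72.63, Merador, 2,346 kg, €419,394.42):
Base rate for 72.63 is 4.5%.
72.63 has an FTA preferential rate, but origin Merador is not Durania; base rate stands.
Additional duty on 72.63 from Merador: +56.8%. Applied ad valorem rate: 4.5% + 56.8% = 61.3%.
Duty = €419,394.42 × 61.3% = €257,088.78.
Total = €110,603.54 + €257,088.78 = €367,692.32.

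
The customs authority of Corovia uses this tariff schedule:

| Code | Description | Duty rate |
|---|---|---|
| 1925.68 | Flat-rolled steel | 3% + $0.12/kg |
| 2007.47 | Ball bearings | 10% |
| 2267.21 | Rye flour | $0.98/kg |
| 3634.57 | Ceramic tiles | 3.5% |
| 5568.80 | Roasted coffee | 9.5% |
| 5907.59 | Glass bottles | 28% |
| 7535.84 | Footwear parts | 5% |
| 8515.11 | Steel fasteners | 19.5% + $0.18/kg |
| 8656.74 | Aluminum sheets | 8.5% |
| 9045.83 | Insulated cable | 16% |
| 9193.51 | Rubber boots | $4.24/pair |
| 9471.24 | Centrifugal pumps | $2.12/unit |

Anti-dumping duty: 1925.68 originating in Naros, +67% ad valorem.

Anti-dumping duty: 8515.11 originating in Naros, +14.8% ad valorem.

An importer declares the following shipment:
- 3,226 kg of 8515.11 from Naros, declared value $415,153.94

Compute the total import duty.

Line 1 (8515.11, Naros, 3,226 kg, $415,153.94):
Base rate for 8515.11 is 19.5% + $0.18/kg.
Additional duty on 8515.11 from Naros: +14.8%. Applied ad valorem rate: 19.5% + 14.8% = 34.3%.
Duty = $415,153.94 × 34.3% + 3,226 × $0.18 = $142,978.48.

$142,978.48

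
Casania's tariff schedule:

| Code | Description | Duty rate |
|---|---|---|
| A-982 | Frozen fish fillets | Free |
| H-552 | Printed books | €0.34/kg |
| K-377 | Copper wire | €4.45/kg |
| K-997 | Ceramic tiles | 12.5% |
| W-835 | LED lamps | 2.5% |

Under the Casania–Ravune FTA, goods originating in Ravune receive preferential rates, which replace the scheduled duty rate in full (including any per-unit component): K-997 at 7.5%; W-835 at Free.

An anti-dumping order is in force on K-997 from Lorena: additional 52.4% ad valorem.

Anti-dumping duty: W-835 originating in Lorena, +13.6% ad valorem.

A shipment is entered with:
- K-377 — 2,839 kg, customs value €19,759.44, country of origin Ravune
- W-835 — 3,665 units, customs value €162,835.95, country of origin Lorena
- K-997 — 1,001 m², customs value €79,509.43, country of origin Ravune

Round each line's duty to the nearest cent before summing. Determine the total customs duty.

€44,813.35

Line 1 (K-377, Ravune, 2,839 kg, €19,759.44):
Base rate for K-377 is €4.45/kg.
Origin Ravune is the FTA partner but K-377 is not on the preference list; base rate stands.
Duty = 2,839 × €4.45 = €12,633.55.
Line 2 (W-835, Lorena, 3,665 units, €162,835.95):
Base rate for W-835 is 2.5%.
W-835 has an FTA preferential rate, but origin Lorena is not Ravune; base rate stands.
Additional duty on W-835 from Lorena: +13.6%. Applied ad valorem rate: 2.5% + 13.6% = 16.1%.
Duty = €162,835.95 × 16.1% = €26,216.59.
Line 3 (K-997, Ravune, 1,001 m², €79,509.43):
Base rate for K-997 is 12.5%.
Origin Ravune qualifies under the Casania–Ravune agreement and K-997 is covered: preferential rate 7.5% applies instead.
The additional-duty order on K-997 targets Lorena, not Ravune; it does not apply.
Duty = €79,509.43 × 7.5% = €5,963.21.
Total = €12,633.55 + €26,216.59 + €5,963.21 = €44,813.35.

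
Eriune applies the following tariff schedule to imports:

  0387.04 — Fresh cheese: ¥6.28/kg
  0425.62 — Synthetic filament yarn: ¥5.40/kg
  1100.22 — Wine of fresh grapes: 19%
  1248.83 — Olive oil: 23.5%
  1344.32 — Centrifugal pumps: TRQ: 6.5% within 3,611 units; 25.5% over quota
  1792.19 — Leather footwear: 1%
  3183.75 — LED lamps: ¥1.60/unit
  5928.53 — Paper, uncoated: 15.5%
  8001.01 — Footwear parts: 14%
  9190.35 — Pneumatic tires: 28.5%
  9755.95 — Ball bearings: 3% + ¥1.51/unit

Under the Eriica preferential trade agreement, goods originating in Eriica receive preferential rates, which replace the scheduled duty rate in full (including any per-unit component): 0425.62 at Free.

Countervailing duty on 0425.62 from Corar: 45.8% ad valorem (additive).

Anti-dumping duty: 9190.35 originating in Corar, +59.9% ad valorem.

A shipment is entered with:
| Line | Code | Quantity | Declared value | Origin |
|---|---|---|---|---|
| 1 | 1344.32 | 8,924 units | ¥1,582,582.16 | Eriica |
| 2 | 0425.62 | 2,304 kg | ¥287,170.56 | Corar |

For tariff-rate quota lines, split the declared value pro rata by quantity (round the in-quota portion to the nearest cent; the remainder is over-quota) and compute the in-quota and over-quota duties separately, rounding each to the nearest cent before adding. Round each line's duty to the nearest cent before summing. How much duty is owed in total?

Line 1 (1344.32, Eriica, 8,924 units, ¥1,582,582.16):
Code 1344.32 is under a tariff-rate quota (threshold 3,611 units). In-quota: 3,611 units at 6.5%; over-quota: 5,313 units at 25.5%.
Pro-rata value split: in-quota = ¥1,582,582.16 × 3,611/8,924 = ¥640,374.74; over-quota = ¥1,582,582.16 − ¥640,374.74 = ¥942,207.42.
In-quota duty = ¥640,374.74 × 6.5% = ¥41,624.36. Over-quota duty = ¥942,207.42 × 25.5% = ¥240,262.89.
Line duty = ¥41,624.36 + ¥240,262.89 = ¥281,887.25.
Line 2 (0425.62, Corar, 2,304 kg, ¥287,170.56):
Base rate for 0425.62 is ¥5.40/kg.
0425.62 has an FTA preferential rate, but origin Corar is not Eriica; base rate stands.
Additional duty on 0425.62 from Corar: +45.8% ad valorem. Applied ad valorem rate = 45.8%.
Duty = ¥287,170.56 × 45.8% + 2,304 × ¥5.40 = ¥143,965.72.
Total = ¥281,887.25 + ¥143,965.72 = ¥425,852.97.

¥425,852.97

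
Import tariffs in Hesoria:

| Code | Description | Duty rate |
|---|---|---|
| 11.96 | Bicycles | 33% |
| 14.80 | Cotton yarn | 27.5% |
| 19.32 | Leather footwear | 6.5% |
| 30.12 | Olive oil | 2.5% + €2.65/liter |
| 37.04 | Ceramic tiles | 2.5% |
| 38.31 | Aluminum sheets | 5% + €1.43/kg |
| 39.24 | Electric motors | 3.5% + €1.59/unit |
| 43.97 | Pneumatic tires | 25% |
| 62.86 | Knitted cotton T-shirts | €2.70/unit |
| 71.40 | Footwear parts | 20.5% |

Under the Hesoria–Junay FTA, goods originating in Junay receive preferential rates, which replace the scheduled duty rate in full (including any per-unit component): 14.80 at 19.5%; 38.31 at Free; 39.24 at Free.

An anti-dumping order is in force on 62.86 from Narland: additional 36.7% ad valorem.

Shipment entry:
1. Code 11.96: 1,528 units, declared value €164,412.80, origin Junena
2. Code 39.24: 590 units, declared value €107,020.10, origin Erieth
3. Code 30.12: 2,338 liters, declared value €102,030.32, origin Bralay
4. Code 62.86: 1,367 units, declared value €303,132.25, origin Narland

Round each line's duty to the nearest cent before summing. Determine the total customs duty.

Line 1 (11.96, Junena, 1,528 units, €164,412.80):
Base rate for 11.96 is 33%.
Duty = €164,412.80 × 33% = €54,256.22.
Line 2 (39.24, Erieth, 590 units, €107,020.10):
Base rate for 39.24 is 3.5% + €1.59/unit.
39.24 has an FTA preferential rate, but origin Erieth is not Junay; base rate stands.
Duty = €107,020.10 × 3.5% + 590 × €1.59 = €4,683.80.
Line 3 (30.12, Bralay, 2,338 liters, €102,030.32):
Base rate for 30.12 is 2.5% + €2.65/liter.
Duty = €102,030.32 × 2.5% + 2,338 × €2.65 = €8,746.46.
Line 4 (62.86, Narland, 1,367 units, €303,132.25):
Base rate for 62.86 is €2.70/unit.
Additional duty on 62.86 from Narland: +36.7% ad valorem. Applied ad valorem rate = 36.7%.
Duty = €303,132.25 × 36.7% + 1,367 × €2.70 = €114,940.44.
Total = €54,256.22 + €4,683.80 + €8,746.46 + €114,940.44 = €182,626.92.

€182,626.92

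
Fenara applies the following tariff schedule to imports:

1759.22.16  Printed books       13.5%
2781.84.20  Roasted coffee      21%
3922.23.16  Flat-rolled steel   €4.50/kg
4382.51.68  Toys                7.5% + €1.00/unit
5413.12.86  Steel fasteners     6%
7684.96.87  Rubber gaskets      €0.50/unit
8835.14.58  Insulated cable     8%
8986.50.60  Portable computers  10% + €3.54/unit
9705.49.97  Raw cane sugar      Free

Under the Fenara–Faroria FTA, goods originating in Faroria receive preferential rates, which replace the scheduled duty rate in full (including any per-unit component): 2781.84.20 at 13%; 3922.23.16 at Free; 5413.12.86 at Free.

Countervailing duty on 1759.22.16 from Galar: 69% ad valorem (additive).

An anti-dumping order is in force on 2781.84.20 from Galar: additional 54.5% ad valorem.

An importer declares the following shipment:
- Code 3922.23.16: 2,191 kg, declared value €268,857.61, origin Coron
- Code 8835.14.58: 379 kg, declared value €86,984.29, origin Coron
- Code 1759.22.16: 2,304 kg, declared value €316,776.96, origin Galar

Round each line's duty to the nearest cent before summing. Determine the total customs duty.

Line 1 (3922.23.16, Coron, 2,191 kg, €268,857.61):
Base rate for 3922.23.16 is €4.50/kg.
3922.23.16 has an FTA preferential rate, but origin Coron is not Faroria; base rate stands.
Duty = 2,191 × €4.50 = €9,859.50.
Line 2 (8835.14.58, Coron, 379 kg, €86,984.29):
Base rate for 8835.14.58 is 8%.
Duty = €86,984.29 × 8% = €6,958.74.
Line 3 (1759.22.16, Galar, 2,304 kg, €316,776.96):
Base rate for 1759.22.16 is 13.5%.
Additional duty on 1759.22.16 from Galar: +69%. Applied ad valorem rate: 13.5% + 69% = 82.5%.
Duty = €316,776.96 × 82.5% = €261,340.99.
Total = €9,859.50 + €6,958.74 + €261,340.99 = €278,159.23.

€278,159.23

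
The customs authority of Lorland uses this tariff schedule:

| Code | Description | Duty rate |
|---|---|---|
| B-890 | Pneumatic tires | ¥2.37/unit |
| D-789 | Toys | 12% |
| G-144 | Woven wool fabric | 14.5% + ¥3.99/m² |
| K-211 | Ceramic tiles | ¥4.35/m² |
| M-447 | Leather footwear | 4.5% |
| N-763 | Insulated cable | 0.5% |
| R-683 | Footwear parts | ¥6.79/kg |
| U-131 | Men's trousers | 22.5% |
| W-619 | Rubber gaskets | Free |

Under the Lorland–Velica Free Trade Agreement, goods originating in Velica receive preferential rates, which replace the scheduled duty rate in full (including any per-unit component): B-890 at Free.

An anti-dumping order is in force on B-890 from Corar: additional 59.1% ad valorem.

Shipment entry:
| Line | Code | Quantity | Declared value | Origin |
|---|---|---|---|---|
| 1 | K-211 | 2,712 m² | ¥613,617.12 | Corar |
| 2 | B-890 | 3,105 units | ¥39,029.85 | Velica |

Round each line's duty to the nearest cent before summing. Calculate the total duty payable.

¥11,797.20

Line 1 (K-211, Corar, 2,712 m², ¥613,617.12):
Base rate for K-211 is ¥4.35/m².
Duty = 2,712 × ¥4.35 = ¥11,797.20.
Line 2 (B-890, Velica, 3,105 units, ¥39,029.85):
Base rate for B-890 is ¥2.37/unit.
Origin Velica qualifies under the Lorland–Velica agreement and B-890 is covered: preferential rate Free applies instead.
The additional-duty order on B-890 targets Corar, not Velica; it does not apply.
Duty = ¥39,029.85 × 0% = ¥0.00.
Total = ¥11,797.20 + ¥0.00 = ¥11,797.20.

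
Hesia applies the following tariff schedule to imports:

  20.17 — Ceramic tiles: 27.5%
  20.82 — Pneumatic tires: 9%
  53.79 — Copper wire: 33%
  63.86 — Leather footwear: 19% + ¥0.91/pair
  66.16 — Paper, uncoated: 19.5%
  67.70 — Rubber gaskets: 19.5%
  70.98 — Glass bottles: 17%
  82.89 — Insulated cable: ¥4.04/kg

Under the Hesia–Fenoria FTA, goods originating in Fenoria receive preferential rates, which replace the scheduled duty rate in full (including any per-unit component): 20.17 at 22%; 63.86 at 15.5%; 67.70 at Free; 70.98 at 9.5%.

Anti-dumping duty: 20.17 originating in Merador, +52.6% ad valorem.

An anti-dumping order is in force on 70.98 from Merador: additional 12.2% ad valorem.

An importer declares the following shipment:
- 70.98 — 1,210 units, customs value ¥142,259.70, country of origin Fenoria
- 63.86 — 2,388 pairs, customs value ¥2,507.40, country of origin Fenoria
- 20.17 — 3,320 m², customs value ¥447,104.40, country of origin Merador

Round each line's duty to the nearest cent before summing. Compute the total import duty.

¥372,033.94

Line 1 (70.98, Fenoria, 1,210 units, ¥142,259.70):
Base rate for 70.98 is 17%.
Origin Fenoria qualifies under the Hesia–Fenoria agreement and 70.98 is covered: preferential rate 9.5% applies instead.
The additional-duty order on 70.98 targets Merador, not Fenoria; it does not apply.
Duty = ¥142,259.70 × 9.5% = ¥13,514.67.
Line 2 (63.86, Fenoria, 2,388 pairs, ¥2,507.40):
Base rate for 63.86 is 19% + ¥0.91/pair.
Origin Fenoria qualifies under the Hesia–Fenoria agreement and 63.86 is covered: preferential rate 15.5% applies instead.
Duty = ¥2,507.40 × 15.5% = ¥388.65.
Line 3 (20.17, Merador, 3,320 m², ¥447,104.40):
Base rate for 20.17 is 27.5%.
20.17 has an FTA preferential rate, but origin Merador is not Fenoria; base rate stands.
Additional duty on 20.17 from Merador: +52.6%. Applied ad valorem rate: 27.5% + 52.6% = 80.1%.
Duty = ¥447,104.40 × 80.1% = ¥358,130.62.
Total = ¥13,514.67 + ¥388.65 + ¥358,130.62 = ¥372,033.94.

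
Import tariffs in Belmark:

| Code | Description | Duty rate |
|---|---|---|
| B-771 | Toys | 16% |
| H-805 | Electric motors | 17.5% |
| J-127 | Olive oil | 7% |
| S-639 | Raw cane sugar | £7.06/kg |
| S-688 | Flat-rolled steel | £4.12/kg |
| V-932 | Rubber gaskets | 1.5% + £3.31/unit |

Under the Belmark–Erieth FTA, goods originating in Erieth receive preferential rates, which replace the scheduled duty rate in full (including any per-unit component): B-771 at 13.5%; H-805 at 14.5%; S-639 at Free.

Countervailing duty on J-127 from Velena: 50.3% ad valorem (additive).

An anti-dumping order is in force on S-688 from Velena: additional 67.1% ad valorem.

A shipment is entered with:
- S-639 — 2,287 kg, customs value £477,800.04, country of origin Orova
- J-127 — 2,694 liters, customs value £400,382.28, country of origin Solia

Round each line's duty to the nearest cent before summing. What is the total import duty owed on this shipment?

Line 1 (S-639, Orova, 2,287 kg, £477,800.04):
Base rate for S-639 is £7.06/kg.
S-639 has an FTA preferential rate, but origin Orova is not Erieth; base rate stands.
Duty = 2,287 × £7.06 = £16,146.22.
Line 2 (J-127, Solia, 2,694 liters, £400,382.28):
Base rate for J-127 is 7%.
The additional-duty order on J-127 targets Velena, not Solia; it does not apply.
Duty = £400,382.28 × 7% = £28,026.76.
Total = £16,146.22 + £28,026.76 = £44,172.98.

£44,172.98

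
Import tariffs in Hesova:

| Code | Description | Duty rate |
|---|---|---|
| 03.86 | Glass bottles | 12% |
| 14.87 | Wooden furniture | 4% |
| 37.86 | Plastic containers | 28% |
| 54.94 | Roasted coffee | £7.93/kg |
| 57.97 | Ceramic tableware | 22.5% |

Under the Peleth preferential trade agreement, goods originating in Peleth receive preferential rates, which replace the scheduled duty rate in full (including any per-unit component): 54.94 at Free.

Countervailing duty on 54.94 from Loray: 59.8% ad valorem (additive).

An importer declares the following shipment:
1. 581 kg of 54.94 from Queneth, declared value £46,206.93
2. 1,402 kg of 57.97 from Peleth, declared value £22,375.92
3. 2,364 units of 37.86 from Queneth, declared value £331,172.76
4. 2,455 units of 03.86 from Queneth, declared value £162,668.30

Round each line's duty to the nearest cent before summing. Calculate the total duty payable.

£121,890.48

Line 1 (54.94, Queneth, 581 kg, £46,206.93):
Base rate for 54.94 is £7.93/kg.
54.94 has an FTA preferential rate, but origin Queneth is not Peleth; base rate stands.
The additional-duty order on 54.94 targets Loray, not Queneth; it does not apply.
Duty = 581 × £7.93 = £4,607.33.
Line 2 (57.97, Peleth, 1,402 kg, £22,375.92):
Base rate for 57.97 is 22.5%.
Origin Peleth is the FTA partner but 57.97 is not on the preference list; base rate stands.
Duty = £22,375.92 × 22.5% = £5,034.58.
Line 3 (37.86, Queneth, 2,364 units, £331,172.76):
Base rate for 37.86 is 28%.
Duty = £331,172.76 × 28% = £92,728.37.
Line 4 (03.86, Queneth, 2,455 units, £162,668.30):
Base rate for 03.86 is 12%.
Duty = £162,668.30 × 12% = £19,520.20.
Total = £4,607.33 + £5,034.58 + £92,728.37 + £19,520.20 = £121,890.48.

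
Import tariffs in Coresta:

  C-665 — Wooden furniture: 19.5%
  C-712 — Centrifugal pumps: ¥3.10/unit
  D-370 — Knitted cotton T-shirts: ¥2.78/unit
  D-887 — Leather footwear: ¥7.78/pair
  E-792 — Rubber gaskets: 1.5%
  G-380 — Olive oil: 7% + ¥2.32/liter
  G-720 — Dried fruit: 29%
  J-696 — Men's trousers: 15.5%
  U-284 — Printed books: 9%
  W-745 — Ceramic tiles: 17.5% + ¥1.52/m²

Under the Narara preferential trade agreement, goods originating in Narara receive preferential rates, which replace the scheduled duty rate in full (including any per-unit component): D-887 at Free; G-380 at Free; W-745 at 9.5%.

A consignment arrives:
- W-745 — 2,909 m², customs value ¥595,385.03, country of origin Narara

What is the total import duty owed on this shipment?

¥56,561.58

Line 1 (W-745, Narara, 2,909 m², ¥595,385.03):
Base rate for W-745 is 17.5% + ¥1.52/m².
Origin Narara qualifies under the Coresta–Narara agreement and W-745 is covered: preferential rate 9.5% applies instead.
Duty = ¥595,385.03 × 9.5% = ¥56,561.58.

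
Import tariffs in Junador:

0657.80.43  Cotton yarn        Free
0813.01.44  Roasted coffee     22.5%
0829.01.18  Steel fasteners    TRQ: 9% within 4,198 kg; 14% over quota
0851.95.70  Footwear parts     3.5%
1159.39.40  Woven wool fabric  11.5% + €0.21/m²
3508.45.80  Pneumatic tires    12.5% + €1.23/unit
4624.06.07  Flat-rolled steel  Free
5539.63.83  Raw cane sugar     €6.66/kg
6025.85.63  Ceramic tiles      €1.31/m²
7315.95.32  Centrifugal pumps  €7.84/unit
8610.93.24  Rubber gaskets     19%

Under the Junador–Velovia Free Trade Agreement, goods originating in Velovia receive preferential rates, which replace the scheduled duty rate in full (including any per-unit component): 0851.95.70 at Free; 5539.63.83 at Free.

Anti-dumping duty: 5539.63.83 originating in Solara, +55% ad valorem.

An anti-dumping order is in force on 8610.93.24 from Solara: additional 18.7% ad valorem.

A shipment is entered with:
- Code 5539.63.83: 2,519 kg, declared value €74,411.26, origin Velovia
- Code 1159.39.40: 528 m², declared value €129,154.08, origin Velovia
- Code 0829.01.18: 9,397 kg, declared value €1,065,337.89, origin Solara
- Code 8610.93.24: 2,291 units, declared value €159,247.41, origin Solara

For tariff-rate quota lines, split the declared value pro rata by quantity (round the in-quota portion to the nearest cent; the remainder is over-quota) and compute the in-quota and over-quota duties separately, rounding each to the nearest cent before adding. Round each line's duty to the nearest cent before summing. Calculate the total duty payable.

Line 1 (5539.63.83, Velovia, 2,519 kg, €74,411.26):
Base rate for 5539.63.83 is €6.66/kg.
Origin Velovia qualifies under the Junador–Velovia agreement and 5539.63.83 is covered: preferential rate Free applies instead.
The additional-duty order on 5539.63.83 targets Solara, not Velovia; it does not apply.
Duty = €74,411.26 × 0% = €0.00.
Line 2 (1159.39.40, Velovia, 528 m², €129,154.08):
Base rate for 1159.39.40 is 11.5% + €0.21/m².
Origin Velovia is the FTA partner but 1159.39.40 is not on the preference list; base rate stands.
Duty = €129,154.08 × 11.5% + 528 × €0.21 = €14,963.60.
Line 3 (0829.01.18, Solara, 9,397 kg, €1,065,337.89):
Code 0829.01.18 is under a tariff-rate quota (threshold 4,198 kg). In-quota: 4,198 kg at 9%; over-quota: 5,199 kg at 14%.
Pro-rata value split: in-quota = €1,065,337.89 × 4,198/9,397 = €475,927.26; over-quota = €1,065,337.89 − €475,927.26 = €589,410.63.
In-quota duty = €475,927.26 × 9% = €42,833.45. Over-quota duty = €589,410.63 × 14% = €82,517.49.
Line duty = €42,833.45 + €82,517.49 = €125,350.94.
Line 4 (8610.93.24, Solara, 2,291 units, €159,247.41):
Base rate for 8610.93.24 is 19%.
Additional duty on 8610.93.24 from Solara: +18.7%. Applied ad valorem rate: 19% + 18.7% = 37.7%.
Duty = €159,247.41 × 37.7% = €60,036.27.
Total = €0.00 + €14,963.60 + €125,350.94 + €60,036.27 = €200,350.81.

€200,350.81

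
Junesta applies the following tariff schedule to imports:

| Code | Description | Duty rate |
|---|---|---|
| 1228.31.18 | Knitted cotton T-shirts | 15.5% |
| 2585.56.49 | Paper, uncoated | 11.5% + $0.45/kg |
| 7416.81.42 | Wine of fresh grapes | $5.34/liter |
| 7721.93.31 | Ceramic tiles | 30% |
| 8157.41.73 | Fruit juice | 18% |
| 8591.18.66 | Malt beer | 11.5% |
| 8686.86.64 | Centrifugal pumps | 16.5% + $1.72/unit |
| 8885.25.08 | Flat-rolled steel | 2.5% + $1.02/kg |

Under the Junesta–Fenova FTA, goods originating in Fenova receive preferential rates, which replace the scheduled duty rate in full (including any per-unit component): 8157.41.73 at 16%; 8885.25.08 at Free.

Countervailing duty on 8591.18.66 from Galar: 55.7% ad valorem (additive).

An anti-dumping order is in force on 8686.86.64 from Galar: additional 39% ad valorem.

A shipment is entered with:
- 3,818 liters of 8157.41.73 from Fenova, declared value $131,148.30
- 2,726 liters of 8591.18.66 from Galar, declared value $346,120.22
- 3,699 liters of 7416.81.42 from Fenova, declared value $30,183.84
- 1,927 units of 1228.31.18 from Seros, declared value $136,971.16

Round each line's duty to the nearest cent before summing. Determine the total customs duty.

$294,559.71

Line 1 (8157.41.73, Fenova, 3,818 liters, $131,148.30):
Base rate for 8157.41.73 is 18%.
Origin Fenova qualifies under the Junesta–Fenova agreement and 8157.41.73 is covered: preferential rate 16% applies instead.
Duty = $131,148.30 × 16% = $20,983.73.
Line 2 (8591.18.66, Galar, 2,726 liters, $346,120.22):
Base rate for 8591.18.66 is 11.5%.
Additional duty on 8591.18.66 from Galar: +55.7%. Applied ad valorem rate: 11.5% + 55.7% = 67.2%.
Duty = $346,120.22 × 67.2% = $232,592.79.
Line 3 (7416.81.42, Fenova, 3,699 liters, $30,183.84):
Base rate for 7416.81.42 is $5.34/liter.
Origin Fenova is the FTA partner but 7416.81.42 is not on the preference list; base rate stands.
Duty = 3,699 × $5.34 = $19,752.66.
Line 4 (1228.31.18, Seros, 1,927 units, $136,971.16):
Base rate for 1228.31.18 is 15.5%.
Duty = $136,971.16 × 15.5% = $21,230.53.
Total = $20,983.73 + $232,592.79 + $19,752.66 + $21,230.53 = $294,559.71.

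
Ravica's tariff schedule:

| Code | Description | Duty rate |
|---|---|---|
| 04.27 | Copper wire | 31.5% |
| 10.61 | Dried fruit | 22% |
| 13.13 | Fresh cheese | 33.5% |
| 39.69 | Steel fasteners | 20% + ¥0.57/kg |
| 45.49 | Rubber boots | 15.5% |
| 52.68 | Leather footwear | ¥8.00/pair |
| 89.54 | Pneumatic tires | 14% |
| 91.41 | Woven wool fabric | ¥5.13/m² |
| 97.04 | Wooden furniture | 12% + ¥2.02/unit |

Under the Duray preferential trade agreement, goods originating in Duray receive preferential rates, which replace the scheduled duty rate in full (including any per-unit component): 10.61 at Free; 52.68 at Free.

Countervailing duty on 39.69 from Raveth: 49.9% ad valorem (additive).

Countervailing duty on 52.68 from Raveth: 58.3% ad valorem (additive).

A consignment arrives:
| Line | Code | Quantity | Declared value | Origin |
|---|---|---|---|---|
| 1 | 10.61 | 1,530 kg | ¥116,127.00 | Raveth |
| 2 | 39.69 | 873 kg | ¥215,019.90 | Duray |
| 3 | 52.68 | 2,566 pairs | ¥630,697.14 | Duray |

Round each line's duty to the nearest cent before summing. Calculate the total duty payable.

Line 1 (10.61, Raveth, 1,530 kg, ¥116,127.00):
Base rate for 10.61 is 22%.
10.61 has an FTA preferential rate, but origin Raveth is not Duray; base rate stands.
Duty = ¥116,127.00 × 22% = ¥25,547.94.
Line 2 (39.69, Duray, 873 kg, ¥215,019.90):
Base rate for 39.69 is 20% + ¥0.57/kg.
Origin Duray is the FTA partner but 39.69 is not on the preference list; base rate stands.
The additional-duty order on 39.69 targets Raveth, not Duray; it does not apply.
Duty = ¥215,019.90 × 20% + 873 × ¥0.57 = ¥43,501.59.
Line 3 (52.68, Duray, 2,566 pairs, ¥630,697.14):
Base rate for 52.68 is ¥8.00/pair.
Origin Duray qualifies under the Ravica–Duray agreement and 52.68 is covered: preferential rate Free applies instead.
The additional-duty order on 52.68 targets Raveth, not Duray; it does not apply.
Duty = ¥630,697.14 × 0% = ¥0.00.
Total = ¥25,547.94 + ¥43,501.59 + ¥0.00 = ¥69,049.53.

¥69,049.53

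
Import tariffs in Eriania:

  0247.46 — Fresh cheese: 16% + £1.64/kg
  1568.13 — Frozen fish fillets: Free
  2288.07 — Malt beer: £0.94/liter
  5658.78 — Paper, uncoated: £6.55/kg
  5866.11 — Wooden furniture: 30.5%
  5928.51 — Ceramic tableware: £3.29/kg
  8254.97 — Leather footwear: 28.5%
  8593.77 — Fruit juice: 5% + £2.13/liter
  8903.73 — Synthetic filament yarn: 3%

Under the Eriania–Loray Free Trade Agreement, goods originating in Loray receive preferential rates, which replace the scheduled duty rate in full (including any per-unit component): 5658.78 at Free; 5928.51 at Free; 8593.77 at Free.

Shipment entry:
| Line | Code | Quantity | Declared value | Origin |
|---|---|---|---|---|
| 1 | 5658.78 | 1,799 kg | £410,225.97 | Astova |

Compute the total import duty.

Line 1 (5658.78, Astova, 1,799 kg, £410,225.97):
Base rate for 5658.78 is £6.55/kg.
5658.78 has an FTA preferential rate, but origin Astova is not Loray; base rate stands.
Duty = 1,799 × £6.55 = £11,783.45.

£11,783.45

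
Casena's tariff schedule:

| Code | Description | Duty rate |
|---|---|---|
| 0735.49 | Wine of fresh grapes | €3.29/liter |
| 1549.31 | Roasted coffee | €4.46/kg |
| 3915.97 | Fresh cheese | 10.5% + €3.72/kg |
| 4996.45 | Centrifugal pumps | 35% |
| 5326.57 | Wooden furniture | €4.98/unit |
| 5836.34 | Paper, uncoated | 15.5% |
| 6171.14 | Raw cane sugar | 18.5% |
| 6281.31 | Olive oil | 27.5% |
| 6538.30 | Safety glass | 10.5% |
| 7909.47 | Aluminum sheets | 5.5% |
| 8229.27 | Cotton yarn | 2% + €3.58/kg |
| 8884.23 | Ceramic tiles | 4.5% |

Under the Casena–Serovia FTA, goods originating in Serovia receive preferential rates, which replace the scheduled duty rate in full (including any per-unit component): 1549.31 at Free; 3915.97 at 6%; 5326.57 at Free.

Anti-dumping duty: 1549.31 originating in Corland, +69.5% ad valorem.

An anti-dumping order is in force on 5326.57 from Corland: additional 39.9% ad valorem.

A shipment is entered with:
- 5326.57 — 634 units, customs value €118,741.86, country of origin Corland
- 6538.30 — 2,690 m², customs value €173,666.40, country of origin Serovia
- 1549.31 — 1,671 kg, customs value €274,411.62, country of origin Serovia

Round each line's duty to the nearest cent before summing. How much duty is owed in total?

€68,770.29

Line 1 (5326.57, Corland, 634 units, €118,741.86):
Base rate for 5326.57 is €4.98/unit.
5326.57 has an FTA preferential rate, but origin Corland is not Serovia; base rate stands.
Additional duty on 5326.57 from Corland: +39.9% ad valorem. Applied ad valorem rate = 39.9%.
Duty = €118,741.86 × 39.9% + 634 × €4.98 = €50,535.32.
Line 2 (6538.30, Serovia, 2,690 m², €173,666.40):
Base rate for 6538.30 is 10.5%.
Origin Serovia is the FTA partner but 6538.30 is not on the preference list; base rate stands.
Duty = €173,666.40 × 10.5% = €18,234.97.
Line 3 (1549.31, Serovia, 1,671 kg, €274,411.62):
Base rate for 1549.31 is €4.46/kg.
Origin Serovia qualifies under the Casena–Serovia agreement and 1549.31 is covered: preferential rate Free applies instead.
The additional-duty order on 1549.31 targets Corland, not Serovia; it does not apply.
Duty = €274,411.62 × 0% = €0.00.
Total = €50,535.32 + €18,234.97 + €0.00 = €68,770.29.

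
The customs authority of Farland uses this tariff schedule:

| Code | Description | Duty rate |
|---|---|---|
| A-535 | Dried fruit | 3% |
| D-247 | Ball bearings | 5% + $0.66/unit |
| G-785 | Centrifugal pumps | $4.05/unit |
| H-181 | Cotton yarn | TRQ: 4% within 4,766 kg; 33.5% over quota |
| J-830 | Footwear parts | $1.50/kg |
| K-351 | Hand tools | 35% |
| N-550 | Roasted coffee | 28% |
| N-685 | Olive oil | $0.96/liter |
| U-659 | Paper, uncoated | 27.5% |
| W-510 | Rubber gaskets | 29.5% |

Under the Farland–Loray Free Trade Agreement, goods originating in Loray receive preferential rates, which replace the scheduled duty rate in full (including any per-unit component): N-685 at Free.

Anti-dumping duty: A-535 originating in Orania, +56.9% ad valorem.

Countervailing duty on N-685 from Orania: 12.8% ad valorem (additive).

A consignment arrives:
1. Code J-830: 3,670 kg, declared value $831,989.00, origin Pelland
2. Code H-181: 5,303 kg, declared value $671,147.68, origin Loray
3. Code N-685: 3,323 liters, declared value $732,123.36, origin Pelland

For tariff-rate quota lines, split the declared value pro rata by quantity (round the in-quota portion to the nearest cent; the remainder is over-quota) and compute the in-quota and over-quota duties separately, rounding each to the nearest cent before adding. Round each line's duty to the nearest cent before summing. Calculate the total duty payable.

Line 1 (J-830, Pelland, 3,670 kg, $831,989.00):
Base rate for J-830 is $1.50/kg.
Duty = 3,670 × $1.50 = $5,505.00.
Line 2 (H-181, Loray, 5,303 kg, $671,147.68):
Code H-181 is under a tariff-rate quota (threshold 4,766 kg). In-quota: 4,766 kg at 4%; over-quota: 537 kg at 33.5%.
Pro-rata value split: in-quota = $671,147.68 × 4,766/5,303 = $603,184.96; over-quota = $671,147.68 − $603,184.96 = $67,962.72.
In-quota duty = $603,184.96 × 4% = $24,127.40. Over-quota duty = $67,962.72 × 33.5% = $22,767.51.
Line duty = $24,127.40 + $22,767.51 = $46,894.91.
Line 3 (N-685, Pelland, 3,323 liters, $732,123.36):
Base rate for N-685 is $0.96/liter.
N-685 has an FTA preferential rate, but origin Pelland is not Loray; base rate stands.
The additional-duty order on N-685 targets Orania, not Pelland; it does not apply.
Duty = 3,323 × $0.96 = $3,190.08.
Total = $5,505.00 + $46,894.91 + $3,190.08 = $55,589.99.

$55,589.99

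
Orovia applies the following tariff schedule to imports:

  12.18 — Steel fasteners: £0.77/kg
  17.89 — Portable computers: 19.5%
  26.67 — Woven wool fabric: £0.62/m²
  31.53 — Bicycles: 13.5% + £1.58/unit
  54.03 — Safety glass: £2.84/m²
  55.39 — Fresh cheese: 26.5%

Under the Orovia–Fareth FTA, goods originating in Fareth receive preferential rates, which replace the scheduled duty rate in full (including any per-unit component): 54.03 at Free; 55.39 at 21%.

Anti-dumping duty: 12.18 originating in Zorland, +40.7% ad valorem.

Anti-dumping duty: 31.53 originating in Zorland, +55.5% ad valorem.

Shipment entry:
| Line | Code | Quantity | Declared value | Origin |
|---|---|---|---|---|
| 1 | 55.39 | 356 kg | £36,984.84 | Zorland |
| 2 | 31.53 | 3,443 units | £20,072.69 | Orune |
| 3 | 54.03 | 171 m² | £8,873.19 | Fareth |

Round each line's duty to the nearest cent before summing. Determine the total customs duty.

Line 1 (55.39, Zorland, 356 kg, £36,984.84):
Base rate for 55.39 is 26.5%.
55.39 has an FTA preferential rate, but origin Zorland is not Fareth; base rate stands.
Duty = £36,984.84 × 26.5% = £9,800.98.
Line 2 (31.53, Orune, 3,443 units, £20,072.69):
Base rate for 31.53 is 13.5% + £1.58/unit.
The additional-duty order on 31.53 targets Zorland, not Orune; it does not apply.
Duty = £20,072.69 × 13.5% + 3,443 × £1.58 = £8,149.75.
Line 3 (54.03, Fareth, 171 m², £8,873.19):
Base rate for 54.03 is £2.84/m².
Origin Fareth qualifies under the Orovia–Fareth agreement and 54.03 is covered: preferential rate Free applies instead.
Duty = £8,873.19 × 0% = £0.00.
Total = £9,800.98 + £8,149.75 + £0.00 = £17,950.73.

£17,950.73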